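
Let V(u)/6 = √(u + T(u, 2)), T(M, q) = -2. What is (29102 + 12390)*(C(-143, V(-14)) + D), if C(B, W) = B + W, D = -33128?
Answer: -1380480332 + 995808*I ≈ -1.3805e+9 + 9.9581e+5*I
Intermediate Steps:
V(u) = 6*√(-2 + u) (V(u) = 6*√(u - 2) = 6*√(-2 + u))
(29102 + 12390)*(C(-143, V(-14)) + D) = (29102 + 12390)*((-143 + 6*√(-2 - 14)) - 33128) = 41492*((-143 + 6*√(-16)) - 33128) = 41492*((-143 + 6*(4*I)) - 33128) = 41492*((-143 + 24*I) - 33128) = 41492*(-33271 + 24*I) = -1380480332 + 995808*I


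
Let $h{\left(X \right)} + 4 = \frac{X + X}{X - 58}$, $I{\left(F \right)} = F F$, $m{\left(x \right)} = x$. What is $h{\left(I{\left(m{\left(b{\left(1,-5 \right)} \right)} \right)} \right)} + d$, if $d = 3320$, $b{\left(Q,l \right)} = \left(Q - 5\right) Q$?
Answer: $\frac{69620}{21} \approx 3315.2$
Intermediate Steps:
$b{\left(Q,l \right)} = Q \left(-5 + Q\right)$ ($b{\left(Q,l \right)} = \left(-5 + Q\right) Q = Q \left(-5 + Q\right)$)
$I{\left(F \right)} = F^{2}$
$h{\left(X \right)} = -4 + \frac{2 X}{-58 + X}$ ($h{\left(X \right)} = -4 + \frac{X + X}{X - 58} = -4 + \frac{2 X}{-58 + X}$)
$h{\left(I{\left(m{\left(b{\left(1,-5 \right)} \right)} \right)} \right)} + d = \frac{2 \left(116 - \left(1 \left(-5 + 1\right)\right)^{2}\right)}{-58 + \left(1 \left(-5 + 1\right)\right)^{2}} + 3320 = \frac{2 \left(116 - \left(1 \left(-4\right)\right)^{2}\right)}{-58 + \left(1 \left(-4\right)\right)^{2}} + 3320 = \frac{2 \left(116 - \left(-4\right)^{2}\right)}{-58 + \left(-4\right)^{2}} + 3320 = \frac{2 \left(116 - 16\right)}{-58 + 16} + 3320 = \frac{2 \left(116 - 16\right)}{-42} + 3320 = 2 \left(- \frac{1}{42}\right) 100 + 3320 = - \frac{100}{21} + 3320 = \frac{69620}{21}$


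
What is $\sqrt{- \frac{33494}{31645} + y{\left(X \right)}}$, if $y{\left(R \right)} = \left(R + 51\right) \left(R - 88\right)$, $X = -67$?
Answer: $\frac{3 \sqrt{275825224930}}{31645} \approx 49.789$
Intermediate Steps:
$y{\left(R \right)} = \left(-88 + R\right) \left(51 + R\right)$ ($y{\left(R \right)} = \left(51 + R\right) \left(-88 + R\right) = \left(-88 + R\right) \left(51 + R\right)$)
$\sqrt{- \frac{33494}{31645} + y{\left(X \right)}} = \sqrt{- \frac{33494}{31645} - \left(2009 - 4489\right)} = \sqrt{\left(-33494\right) \frac{1}{31645} + \left(-4488 + 4489 + 2479\right)} = \sqrt{- \frac{33494}{31645} + 2480} = \sqrt{\frac{78446106}{31645}} = \frac{3 \sqrt{275825224930}}{31645}$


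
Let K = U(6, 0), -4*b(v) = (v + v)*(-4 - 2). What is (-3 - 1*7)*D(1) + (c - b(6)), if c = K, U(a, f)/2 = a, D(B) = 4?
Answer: -46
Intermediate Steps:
U(a, f) = 2*a
b(v) = 3*v (b(v) = -(v + v)*(-4 - 2)/4 = -2*v*(-6)/4 = -(-3)*v = 3*v)
K = 12 (K = 2*6 = 12)
c = 12
(-3 - 1*7)*D(1) + (c - b(6)) = (-3 - 1*7)*4 + (12 - 3*6) = (-3 - 7)*4 + (12 - 1*18) = -10*4 + (12 - 18) = -40 - 6 = -46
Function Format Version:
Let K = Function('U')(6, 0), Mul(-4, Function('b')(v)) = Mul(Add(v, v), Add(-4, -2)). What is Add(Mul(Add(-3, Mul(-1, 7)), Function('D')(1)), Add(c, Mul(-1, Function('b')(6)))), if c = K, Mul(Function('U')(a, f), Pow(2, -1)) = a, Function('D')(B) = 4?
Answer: -46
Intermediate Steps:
Function('U')(a, f) = Mul(2, a)
Function('b')(v) = Mul(3, v) (Function('b')(v) = Mul(Rational(-1, 4), Mul(Add(v, v), Add(-4, -2))) = Mul(Rational(-1, 4), Mul(Mul(2, v), -6)) = Mul(Rational(-1, 4), Mul(-12, v)) = Mul(3, v))
K = 12 (K = Mul(2, 6) = 12)
c = 12
Add(Mul(Add(-3, Mul(-1, 7)), Function('D')(1)), Add(c, Mul(-1, Function('b')(6)))) = Add(Mul(Add(-3, Mul(-1, 7)), 4), Add(12, Mul(-1, Mul(3, 6)))) = Add(Mul(Add(-3, -7), 4), Add(12, Mul(-1, 18))) = Add(Mul(-10, 4), Add(12, -18)) = Add(-40, -6) = -46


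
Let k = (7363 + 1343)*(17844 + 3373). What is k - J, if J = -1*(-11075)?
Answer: 184704127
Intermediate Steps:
J = 11075
k = 184715202 (k = 8706*21217 = 184715202)
k - J = 184715202 - 1*11075 = 184715202 - 11075 = 184704127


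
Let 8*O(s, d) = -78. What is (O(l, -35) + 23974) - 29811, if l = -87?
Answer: -23387/4 ≈ -5846.8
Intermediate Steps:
O(s, d) = -39/4 (O(s, d) = (1/8)*(-78) = -39/4)
(O(l, -35) + 23974) - 29811 = (-39/4 + 23974) - 29811 = 95857/4 - 29811 = -23387/4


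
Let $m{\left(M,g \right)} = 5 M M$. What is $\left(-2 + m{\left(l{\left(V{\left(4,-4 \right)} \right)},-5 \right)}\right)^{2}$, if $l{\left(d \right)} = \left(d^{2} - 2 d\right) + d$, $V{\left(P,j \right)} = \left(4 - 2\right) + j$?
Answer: $31684$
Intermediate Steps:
$V{\left(P,j \right)} = 2 + j$
$l{\left(d \right)} = d^{2} - d$
$m{\left(M,g \right)} = 5 M^{2}$
$\left(-2 + m{\left(l{\left(V{\left(4,-4 \right)} \right)},-5 \right)}\right)^{2} = \left(-2 + 5 \left(\left(2 - 4\right) \left(-1 + \left(2 - 4\right)\right)\right)^{2}\right)^{2} = \left(-2 + 5 \left(- 2 \left(-1 - 2\right)\right)^{2}\right)^{2} = \left(-2 + 5 \left(\left(-2\right) \left(-3\right)\right)^{2}\right)^{2} = \left(-2 + 5 \cdot 6^{2}\right)^{2} = \left(-2 + 5 \cdot 36\right)^{2} = \left(-2 + 180\right)^{2} = 178^{2} = 31684$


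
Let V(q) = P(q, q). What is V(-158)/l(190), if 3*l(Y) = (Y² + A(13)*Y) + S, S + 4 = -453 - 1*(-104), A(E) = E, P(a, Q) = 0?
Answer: 0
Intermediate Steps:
S = -353 (S = -4 + (-453 - 1*(-104)) = -4 + (-453 + 104) = -4 - 349 = -353)
V(q) = 0
l(Y) = -353/3 + Y²/3 + 13*Y/3 (l(Y) = ((Y² + 13*Y) - 353)/3 = (-353 + Y² + 13*Y)/3 = -353/3 + Y²/3 + 13*Y/3)
V(-158)/l(190) = 0/(-353/3 + (⅓)*190² + (13/3)*190) = 0/(-353/3 + (⅓)*36100 + 2470/3) = 0/(-353/3 + 36100/3 + 2470/3) = 0/12739 = 0*(1/12739) = 0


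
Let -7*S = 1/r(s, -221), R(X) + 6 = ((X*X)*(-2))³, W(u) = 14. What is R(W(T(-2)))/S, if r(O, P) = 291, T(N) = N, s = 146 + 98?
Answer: 122701330878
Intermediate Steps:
s = 244
R(X) = -6 - 8*X⁶ (R(X) = -6 + ((X*X)*(-2))³ = -6 + (X²*(-2))³ = -6 + (-2*X²)³ = -6 - 8*X⁶)
S = -1/2037 (S = -⅐/291 = -⅐*1/291 = -1/2037 ≈ -0.00049092)
R(W(T(-2)))/S = (-6 - 8*14⁶)/(-1/2037) = (-6 - 8*7529536)*(-2037) = (-6 - 60236288)*(-2037) = -60236294*(-2037) = 122701330878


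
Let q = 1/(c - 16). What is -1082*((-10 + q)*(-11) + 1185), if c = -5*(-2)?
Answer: -4209521/3 ≈ -1.4032e+6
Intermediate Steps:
c = 10
q = -1/6 (q = 1/(10 - 16) = 1/(-6) = -1/6 ≈ -0.16667)
-1082*((-10 + q)*(-11) + 1185) = -1082*((-10 - 1/6)*(-11) + 1185) = -1082*(-61/6*(-11) + 1185) = -1082*(671/6 + 1185) = -1082*7781/6 = -4209521/3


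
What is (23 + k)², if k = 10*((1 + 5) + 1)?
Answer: 8649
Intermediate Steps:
k = 70 (k = 10*(6 + 1) = 10*7 = 70)
(23 + k)² = (23 + 70)² = 93² = 8649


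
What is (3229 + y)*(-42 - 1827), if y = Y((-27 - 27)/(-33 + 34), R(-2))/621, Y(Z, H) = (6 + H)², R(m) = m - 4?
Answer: -6035001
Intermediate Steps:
R(m) = -4 + m
y = 0 (y = (6 + (-4 - 2))²/621 = (6 - 6)²*(1/621) = 0²*(1/621) = 0*(1/621) = 0)
(3229 + y)*(-42 - 1827) = (3229 + 0)*(-42 - 1827) = 3229*(-1869) = -6035001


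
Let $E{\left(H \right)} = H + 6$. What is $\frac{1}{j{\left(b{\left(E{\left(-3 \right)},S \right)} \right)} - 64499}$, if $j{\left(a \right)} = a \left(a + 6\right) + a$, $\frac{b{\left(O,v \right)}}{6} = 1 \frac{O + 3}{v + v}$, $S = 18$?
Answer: $- \frac{1}{64491} \approx -1.5506 \cdot 10^{-5}$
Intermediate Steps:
$E{\left(H \right)} = 6 + H$
$b{\left(O,v \right)} = \frac{3 \left(3 + O\right)}{v}$ ($b{\left(O,v \right)} = 6 \cdot 1 \frac{O + 3}{v + v} = 6 \cdot 1 \frac{3 + O}{2 v} = 6 \frac{3 + O}{2 v} = \frac{3 \left(3 + O\right)}{v}$)
$j{\left(a \right)} = a + a \left(6 + a\right)$ ($j{\left(a \right)} = a \left(6 + a\right) + a = a + a \left(6 + a\right)$)
$\frac{1}{j{\left(b{\left(E{\left(-3 \right)},S \right)} \right)} - 64499} = \frac{1}{\frac{3 \left(3 + \left(6 - 3\right)\right)}{18} \left(7 + \frac{3 \left(3 + \left(6 - 3\right)\right)}{18}\right) - 64499} = \frac{1}{3 \cdot \frac{1}{18} \left(3 + 3\right) \left(7 + 3 \cdot \frac{1}{18} \left(3 + 3\right)\right) - 64499} = \frac{1}{3 \cdot \frac{1}{18} \cdot 6 \left(7 + 3 \cdot \frac{1}{18} \cdot 6\right) - 64499} = \frac{1}{1 \left(7 + 1\right) - 64499} = \frac{1}{1 \cdot 8 - 64499} = \frac{1}{8 - 64499} = \frac{1}{-64491} = - \frac{1}{64491}$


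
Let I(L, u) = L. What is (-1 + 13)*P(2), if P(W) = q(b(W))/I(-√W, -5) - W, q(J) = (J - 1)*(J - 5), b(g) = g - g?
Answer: -24 - 30*√2 ≈ -66.426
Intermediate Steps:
b(g) = 0
q(J) = (-1 + J)*(-5 + J)
P(W) = -W - 5/√W (P(W) = (5 + 0² - 6*0)/((-√W)) - W = (5 + 0 + 0)*(-1/√W) - W = 5*(-1/√W) - W = -5/√W - W = -W - 5/√W)
(-1 + 13)*P(2) = (-1 + 13)*(-1*2 - 5*√2/2) = 12*(-2 - 5*√2/2) = -24 - 30*√2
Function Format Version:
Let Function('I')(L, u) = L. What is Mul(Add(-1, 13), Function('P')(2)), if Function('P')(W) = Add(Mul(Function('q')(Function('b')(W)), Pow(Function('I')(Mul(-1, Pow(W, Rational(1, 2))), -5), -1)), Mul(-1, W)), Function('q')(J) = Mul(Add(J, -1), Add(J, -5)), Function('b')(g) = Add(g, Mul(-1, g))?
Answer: Add(-24, Mul(-30, Pow(2, Rational(1, 2)))) ≈ -66.426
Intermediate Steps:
Function('b')(g) = 0
Function('q')(J) = Mul(Add(-1, J), Add(-5, J))
Function('P')(W) = Add(Mul(-1, W), Mul(-5, Pow(W, Rational(-1, 2)))) (Function('P')(W) = Add(Mul(Add(5, Pow(0, 2), Mul(-6, 0)), Pow(Mul(-1, Pow(W, Rational(1, 2))), -1)), Mul(-1, W)) = Add(Mul(Add(5, 0, 0), Mul(-1, Pow(W, Rational(-1, 2)))), Mul(-1, W)) = Add(Mul(5, Mul(-1, Pow(W, Rational(-1, 2)))), Mul(-1, W)) = Add(Mul(-5, Pow(W, Rational(-1, 2))), Mul(-1, W)) = Add(Mul(-1, W), Mul(-5, Pow(W, Rational(-1, 2)))))
Mul(Add(-1, 13), Function('P')(2)) = Mul(Add(-1, 13), Add(Mul(-1, 2), Mul(-5, Pow(2, Rational(-1, 2))))) = Mul(12, Add(-2, Mul(-5, Mul(Rational(1, 2), Pow(2, Rational(1, 2)))))) = Mul(12, Add(-2, Mul(Rational(-5, 2), Pow(2, Rational(1, 2))))) = Add(-24, Mul(-30, Pow(2, Rational(1, 2))))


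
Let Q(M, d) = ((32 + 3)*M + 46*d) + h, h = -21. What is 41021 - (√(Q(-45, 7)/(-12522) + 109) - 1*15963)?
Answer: 56984 - √4276801446/6261 ≈ 56974.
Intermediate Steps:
Q(M, d) = -21 + 35*M + 46*d (Q(M, d) = ((32 + 3)*M + 46*d) - 21 = (35*M + 46*d) - 21 = -21 + 35*M + 46*d)
41021 - (√(Q(-45, 7)/(-12522) + 109) - 1*15963) = 41021 - (√((-21 + 35*(-45) + 46*7)/(-12522) + 109) - 1*15963) = 41021 - (√((-21 - 1575 + 322)*(-1/12522) + 109) - 15963) = 41021 - (√(-1274*(-1/12522) + 109) - 15963) = 41021 - (√(637/6261 + 109) - 15963) = 41021 - (√(683086/6261) - 15963) = 41021 - (√4276801446/6261 - 15963) = 41021 - (-15963 + √4276801446/6261) = 41021 + (15963 - √4276801446/6261) = 56984 - √4276801446/6261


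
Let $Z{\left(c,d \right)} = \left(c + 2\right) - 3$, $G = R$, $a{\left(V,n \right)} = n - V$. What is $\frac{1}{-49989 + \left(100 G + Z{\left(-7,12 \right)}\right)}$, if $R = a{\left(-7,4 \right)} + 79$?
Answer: $- \frac{1}{40997} \approx -2.4392 \cdot 10^{-5}$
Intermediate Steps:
$R = 90$ ($R = \left(4 - -7\right) + 79 = \left(4 + 7\right) + 79 = 11 + 79 = 90$)
$G = 90$
$Z{\left(c,d \right)} = -1 + c$ ($Z{\left(c,d \right)} = \left(2 + c\right) - 3 = -1 + c$)
$\frac{1}{-49989 + \left(100 G + Z{\left(-7,12 \right)}\right)} = \frac{1}{-49989 + \left(100 \cdot 90 - 8\right)} = \frac{1}{-49989 + \left(9000 - 8\right)} = \frac{1}{-49989 + 8992} = \frac{1}{-40997} = - \frac{1}{40997}$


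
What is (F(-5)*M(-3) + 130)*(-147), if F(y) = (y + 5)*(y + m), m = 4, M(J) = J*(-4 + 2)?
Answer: -19110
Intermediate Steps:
M(J) = -2*J (M(J) = J*(-2) = -2*J)
F(y) = (4 + y)*(5 + y) (F(y) = (y + 5)*(y + 4) = (5 + y)*(4 + y) = (4 + y)*(5 + y))
(F(-5)*M(-3) + 130)*(-147) = ((20 + (-5)**2 + 9*(-5))*(-2*(-3)) + 130)*(-147) = ((20 + 25 - 45)*6 + 130)*(-147) = (0*6 + 130)*(-147) = (0 + 130)*(-147) = 130*(-147) = -19110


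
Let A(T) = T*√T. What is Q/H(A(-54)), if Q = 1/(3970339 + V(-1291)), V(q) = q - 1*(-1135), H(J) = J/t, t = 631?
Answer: 631*I*√6/3859017876 ≈ 4.0052e-7*I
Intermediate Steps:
A(T) = T^(3/2)
H(J) = J/631
V(q) = 1135 + q (V(q) = q + 1135 = 1135 + q)
Q = 1/3970183 (Q = 1/(3970339 + (1135 - 1291)) = 1/(3970339 - 156) = 1/3970183 ≈ 2.5188e-7)
Q/H(A(-54)) = 1/(3970183*(((-54)^(3/2)/631))) = 1/(3970183*(((-162*I*√6)/631))) = 1/(3970183*((-162*I*√6/631))) = (631*I*√6/972)/3970183 = 631*I*√6/3859017876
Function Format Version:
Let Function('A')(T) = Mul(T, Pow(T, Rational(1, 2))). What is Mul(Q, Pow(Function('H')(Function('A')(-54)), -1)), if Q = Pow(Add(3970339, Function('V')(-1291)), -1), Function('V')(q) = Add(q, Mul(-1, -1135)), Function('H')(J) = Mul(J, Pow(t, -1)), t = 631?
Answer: Mul(Rational(631, 3859017876), I, Pow(6, Rational(1, 2))) ≈ Mul(4.0052e-7, I)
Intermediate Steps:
Function('A')(T) = Pow(T, Rational(3, 2))
Function('H')(J) = Mul(Rational(1, 631), J) (Function('H')(J) = Mul(J, Pow(631, -1)) = Mul(J, Rational(1, 631)) = Mul(Rational(1, 631), J))
Function('V')(q) = Add(1135, q) (Function('V')(q) = Add(q, 1135) = Add(1135, q))
Q = Rational(1, 3970183) (Q = Pow(Add(3970339, Add(1135, -1291)), -1) = Pow(Add(3970339, -156), -1) = Pow(3970183, -1) = Rational(1, 3970183) ≈ 2.5188e-7)
Mul(Q, Pow(Function('H')(Function('A')(-54)), -1)) = Mul(Rational(1, 3970183), Pow(Mul(Rational(1, 631), Pow(-54, Rational(3, 2))), -1)) = Mul(Rational(1, 3970183), Pow(Mul(Rational(1, 631), Mul(-162, I, Pow(6, Rational(1, 2)))), -1)) = Mul(Rational(1, 3970183), Pow(Mul(Rational(-162, 631), I, Pow(6, Rational(1, 2))), -1)) = Mul(Rational(1, 3970183), Mul(Rational(631, 972), I, Pow(6, Rational(1, 2)))) = Mul(Rational(631, 3859017876), I, Pow(6, Rational(1, 2)))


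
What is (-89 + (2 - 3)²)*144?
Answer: -12672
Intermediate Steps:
(-89 + (2 - 3)²)*144 = (-89 + (-1)²)*144 = (-89 + 1)*144 = -88*144 = -12672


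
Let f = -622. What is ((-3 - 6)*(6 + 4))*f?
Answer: 55980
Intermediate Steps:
((-3 - 6)*(6 + 4))*f = ((-3 - 6)*(6 + 4))*(-622) = -9*10*(-622) = -90*(-622) = 55980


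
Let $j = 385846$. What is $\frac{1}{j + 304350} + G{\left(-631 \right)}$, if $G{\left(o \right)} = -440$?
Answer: $- \frac{303686239}{690196} \approx -440.0$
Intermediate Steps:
$\frac{1}{j + 304350} + G{\left(-631 \right)} = \frac{1}{385846 + 304350} - 440 = \frac{1}{690196} - 440 = - \frac{303686239}{690196}$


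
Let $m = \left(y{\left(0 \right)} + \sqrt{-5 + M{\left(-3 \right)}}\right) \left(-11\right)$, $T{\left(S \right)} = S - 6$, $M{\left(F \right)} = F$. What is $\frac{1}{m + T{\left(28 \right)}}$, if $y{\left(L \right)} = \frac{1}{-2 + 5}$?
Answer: $\frac{15}{1067} + \frac{18 i \sqrt{2}}{1067} \approx 0.014058 + 0.023857 i$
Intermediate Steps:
$T{\left(S \right)} = -6 + S$
$y{\left(L \right)} = \frac{1}{3}$
$m = - \frac{11}{3} - 22 i \sqrt{2}$ ($m = \left(\frac{1}{3} + \sqrt{-5 - 3}\right) \left(-11\right) = \left(\frac{1}{3} + \sqrt{-8}\right) \left(-11\right) = \left(\frac{1}{3} + 2 i \sqrt{2}\right) \left(-11\right) = - \frac{11}{3} - 22 i \sqrt{2} \approx -3.6667 - 31.113 i$)
$\frac{1}{m + T{\left(28 \right)}} = \frac{1}{\left(- \frac{11}{3} - 22 i \sqrt{2}\right) + \left(-6 + 28\right)} = \frac{1}{\left(- \frac{11}{3} - 22 i \sqrt{2}\right) + 22} = \frac{1}{\frac{55}{3} - 22 i \sqrt{2}}$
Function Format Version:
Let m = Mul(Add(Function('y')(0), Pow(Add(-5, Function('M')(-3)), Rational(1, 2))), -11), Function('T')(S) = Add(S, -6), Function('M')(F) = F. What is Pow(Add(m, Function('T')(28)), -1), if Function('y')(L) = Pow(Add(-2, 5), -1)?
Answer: Add(Rational(15, 1067), Mul(Rational(18, 1067), I, Pow(2, Rational(1, 2)))) ≈ Add(0.014058, Mul(0.023857, I))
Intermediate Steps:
Function('T')(S) = Add(-6, S)
Function('y')(L) = Rational(1, 3) (Function('y')(L) = Pow(3, -1) = Rational(1, 3))
m = Add(Rational(-11, 3), Mul(-22, I, Pow(2, Rational(1, 2)))) (m = Mul(Add(Rational(1, 3), Pow(Add(-5, -3), Rational(1, 2))), -11) = Mul(Add(Rational(1, 3), Pow(-8, Rational(1, 2))), -11) = Mul(Add(Rational(1, 3), Mul(2, I, Pow(2, Rational(1, 2)))), -11) = Add(Rational(-11, 3), Mul(-22, I, Pow(2, Rational(1, 2)))) ≈ Add(-3.6667, Mul(-31.113, I)))
Pow(Add(m, Function('T')(28)), -1) = Pow(Add(Add(Rational(-11, 3), Mul(-22, I, Pow(2, Rational(1, 2)))), Add(-6, 28)), -1) = Pow(Add(Add(Rational(-11, 3), Mul(-22, I, Pow(2, Rational(1, 2)))), 22), -1) = Pow(Add(Rational(55, 3), Mul(-22, I, Pow(2, Rational(1, 2)))), -1)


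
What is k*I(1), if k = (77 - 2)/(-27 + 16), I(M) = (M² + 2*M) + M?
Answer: -300/11 ≈ -27.273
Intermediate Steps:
I(M) = M² + 3*M
k = -75/11 (k = 75/(-11) = 75*(-1/11) = -75/11 ≈ -6.8182)
k*I(1) = -75*(3 + 1)/11 = -75*4/11 = -75/11*4 = -300/11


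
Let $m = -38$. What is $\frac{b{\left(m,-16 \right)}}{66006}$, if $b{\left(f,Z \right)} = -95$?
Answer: $- \frac{5}{3474} \approx -0.0014393$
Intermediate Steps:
$\frac{b{\left(m,-16 \right)}}{66006} = - \frac{95}{66006} = \left(-95\right) \frac{1}{66006} = - \frac{5}{3474}$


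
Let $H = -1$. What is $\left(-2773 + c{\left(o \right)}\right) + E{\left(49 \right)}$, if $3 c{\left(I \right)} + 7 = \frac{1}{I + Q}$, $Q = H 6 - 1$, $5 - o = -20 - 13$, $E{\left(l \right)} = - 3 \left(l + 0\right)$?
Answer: $- \frac{90592}{31} \approx -2922.3$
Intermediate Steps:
$E{\left(l \right)} = - 3 l$
$o = 38$ ($o = 5 - \left(-20 - 13\right) = 5 - -33 = 5 + 33 = 38$)
$Q = -7$ ($Q = \left(-1\right) 6 - 1 = -6 - 1 = -7$)
$c{\left(I \right)} = - \frac{7}{3} + \frac{1}{3 \left(-7 + I\right)}$ ($c{\left(I \right)} = - \frac{7}{3} + \frac{1}{3 \left(I - 7\right)} = - \frac{7}{3} + \frac{1}{3 \left(-7 + I\right)}$)
$\left(-2773 + c{\left(o \right)}\right) + E{\left(49 \right)} = \left(-2773 + \frac{50 - 266}{3 \left(-7 + 38\right)}\right) - 147 = \left(-2773 + \frac{50 - 266}{3 \cdot 31}\right) - 147 = \left(-2773 + \frac{1}{3} \cdot \frac{1}{31} \left(-216\right)\right) - 147 = \left(-2773 - \frac{72}{31}\right) - 147 = - \frac{86035}{31} - 147 = - \frac{90592}{31}$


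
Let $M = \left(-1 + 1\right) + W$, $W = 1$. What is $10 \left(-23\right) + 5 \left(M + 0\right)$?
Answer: $-225$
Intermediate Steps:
$M = 1$ ($M = \left(-1 + 1\right) + 1 = 0 + 1 = 1$)
$10 \left(-23\right) + 5 \left(M + 0\right) = 10 \left(-23\right) + 5 \left(1 + 0\right) = -230 + 5 \cdot 1 = -230 + 5 = -225$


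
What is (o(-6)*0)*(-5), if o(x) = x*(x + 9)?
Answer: 0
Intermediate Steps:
o(x) = x*(9 + x)
(o(-6)*0)*(-5) = (-6*(9 - 6)*0)*(-5) = (-6*3*0)*(-5) = -18*0*(-5) = 0*(-5) = 0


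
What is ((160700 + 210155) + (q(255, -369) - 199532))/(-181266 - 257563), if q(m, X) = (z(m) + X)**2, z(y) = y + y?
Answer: -191204/438829 ≈ -0.43571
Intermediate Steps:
z(y) = 2*y
q(m, X) = (X + 2*m)**2 (q(m, X) = (2*m + X)**2 = (X + 2*m)**2)
((160700 + 210155) + (q(255, -369) - 199532))/(-181266 - 257563) = ((160700 + 210155) + ((-369 + 2*255)**2 - 199532))/(-181266 - 257563) = (370855 + ((-369 + 510)**2 - 199532))/(-438829) = (370855 + (141**2 - 199532))*(-1/438829) = (370855 + (19881 - 199532))*(-1/438829) = (370855 - 179651)*(-1/438829) = 191204*(-1/438829) = -191204/438829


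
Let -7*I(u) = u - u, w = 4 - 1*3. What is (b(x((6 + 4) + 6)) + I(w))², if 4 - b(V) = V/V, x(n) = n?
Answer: 9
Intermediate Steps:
w = 1 (w = 4 - 3 = 1)
I(u) = 0 (I(u) = -(u - u)/7 = -⅐*0 = 0)
b(V) = 3 (b(V) = 4 - V/V = 4 - 1*1 = 4 - 1 = 3)
(b(x((6 + 4) + 6)) + I(w))² = (3 + 0)² = 3² = 9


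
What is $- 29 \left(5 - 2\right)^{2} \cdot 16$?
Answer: $-4176$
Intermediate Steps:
$- 29 \left(5 - 2\right)^{2} \cdot 16 = - 29 \cdot 3^{2} \cdot 16 = \left(-29\right) 9 \cdot 16 = \left(-261\right) 16 = -4176$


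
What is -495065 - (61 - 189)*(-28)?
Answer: -498649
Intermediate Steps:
-495065 - (61 - 189)*(-28) = -495065 - (-128)*(-28) = -495065 - 1*3584 = -495065 - 3584 = -498649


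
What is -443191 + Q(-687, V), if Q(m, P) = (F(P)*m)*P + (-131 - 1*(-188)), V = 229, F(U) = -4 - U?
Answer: 36213125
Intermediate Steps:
Q(m, P) = 57 + P*m*(-4 - P) (Q(m, P) = ((-4 - P)*m)*P + (-131 - 1*(-188)) = (m*(-4 - P))*P + (-131 + 188) = P*m*(-4 - P) + 57 = 57 + P*m*(-4 - P))
-443191 + Q(-687, V) = -443191 + (57 - 1*229*(-687)*(4 + 229)) = -443191 + (57 - 1*229*(-687)*233) = -443191 + (57 + 36656259) = -443191 + 36656316 = 36213125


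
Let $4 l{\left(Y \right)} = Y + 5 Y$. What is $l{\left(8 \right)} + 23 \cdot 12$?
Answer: $288$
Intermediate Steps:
$l{\left(Y \right)} = \frac{3 Y}{2}$ ($l{\left(Y \right)} = \frac{Y + 5 Y}{4} = \frac{6 Y}{4} = \frac{3 Y}{2}$)
$l{\left(8 \right)} + 23 \cdot 12 = \frac{3}{2} \cdot 8 + 23 \cdot 12 = 12 + 276 = 288$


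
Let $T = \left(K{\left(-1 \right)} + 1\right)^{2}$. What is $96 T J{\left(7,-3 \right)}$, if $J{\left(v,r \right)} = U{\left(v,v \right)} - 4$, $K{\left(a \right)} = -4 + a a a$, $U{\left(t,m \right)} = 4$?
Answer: $0$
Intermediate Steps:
$K{\left(a \right)} = -4 + a^{3}$ ($K{\left(a \right)} = -4 + a^{2} a = -4 + a^{3}$)
$J{\left(v,r \right)} = 0$ ($J{\left(v,r \right)} = 4 - 4 = 0$)
$T = 16$ ($T = \left(\left(-4 + \left(-1\right)^{3}\right) + 1\right)^{2} = \left(\left(-4 - 1\right) + 1\right)^{2} = \left(-5 + 1\right)^{2} = \left(-4\right)^{2} = 16$)
$96 T J{\left(7,-3 \right)} = 96 \cdot 16 \cdot 0 = 1536 \cdot 0 = 0$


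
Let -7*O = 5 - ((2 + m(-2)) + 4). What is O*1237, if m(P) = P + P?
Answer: -3711/7 ≈ -530.14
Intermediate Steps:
m(P) = 2*P
O = -3/7 (O = -(5 - ((2 + 2*(-2)) + 4))/7 = -(5 - ((2 - 4) + 4))/7 = -(5 - (-2 + 4))/7 = -(5 - 1*2)/7 = -(5 - 2)/7 = -⅐*3 = -3/7 ≈ -0.42857)
O*1237 = -3/7*1237 = -3711/7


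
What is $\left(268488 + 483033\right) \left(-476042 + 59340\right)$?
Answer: $-313160303742$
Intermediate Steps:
$\left(268488 + 483033\right) \left(-476042 + 59340\right) = 751521 \left(-416702\right) = -313160303742$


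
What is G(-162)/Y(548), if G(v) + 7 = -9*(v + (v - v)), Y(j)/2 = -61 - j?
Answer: -1451/1218 ≈ -1.1913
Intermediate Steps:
Y(j) = -122 - 2*j (Y(j) = 2*(-61 - j) = -122 - 2*j)
G(v) = -7 - 9*v (G(v) = -7 - 9*(v + (v - v)) = -7 - 9*(v + 0) = -7 - 9*v)
G(-162)/Y(548) = (-7 - 9*(-162))/(-122 - 2*548) = (-7 + 1458)/(-122 - 1096) = 1451/(-1218) = 1451*(-1/1218) = -1451/1218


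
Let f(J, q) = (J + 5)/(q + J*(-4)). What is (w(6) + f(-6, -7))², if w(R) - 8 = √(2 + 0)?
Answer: 18803/289 + 270*√2/17 ≈ 87.523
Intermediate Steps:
f(J, q) = (5 + J)/(q - 4*J)
w(R) = 8 + √2 (w(R) = 8 + √(2 + 0) = 8 + √2)
(w(6) + f(-6, -7))² = ((8 + √2) + (5 - 6)/(-7 - 4*(-6)))² = ((8 + √2) - 1/(-7 + 24))² = ((8 + √2) - 1/17)² = (135/17 + √2)²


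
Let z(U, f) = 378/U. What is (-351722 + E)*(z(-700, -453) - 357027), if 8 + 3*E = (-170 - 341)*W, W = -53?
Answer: 6117613343769/50 ≈ 1.2235e+11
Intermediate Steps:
E = 9025 (E = -8/3 + ((-170 - 341)*(-53))/3 = -8/3 + (-511*(-53))/3 = -8/3 + (1/3)*27083 = -8/3 + 27083/3 = 9025)
(-351722 + E)*(z(-700, -453) - 357027) = (-351722 + 9025)*(378/(-700) - 357027) = -342697*(378*(-1/700) - 357027) = -342697*(-27/50 - 357027) = -342697*(-17851377/50) = 6117613343769/50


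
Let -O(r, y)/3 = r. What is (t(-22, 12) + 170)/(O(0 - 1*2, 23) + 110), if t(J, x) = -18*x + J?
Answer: -17/29 ≈ -0.58621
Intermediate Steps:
t(J, x) = J - 18*x
O(r, y) = -3*r
(t(-22, 12) + 170)/(O(0 - 1*2, 23) + 110) = ((-22 - 18*12) + 170)/(-3*(0 - 1*2) + 110) = ((-22 - 216) + 170)/(-3*(0 - 2) + 110) = (-238 + 170)/(-3*(-2) + 110) = -68/(6 + 110) = -68/116 = -68*1/116 = -17/29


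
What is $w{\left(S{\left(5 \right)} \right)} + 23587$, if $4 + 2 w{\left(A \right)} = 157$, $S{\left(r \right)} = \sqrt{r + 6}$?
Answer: $\frac{47327}{2} \approx 23664.0$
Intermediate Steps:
$S{\left(r \right)} = \sqrt{6 + r}$
$w{\left(A \right)} = \frac{153}{2}$ ($w{\left(A \right)} = -2 + \frac{1}{2} \cdot 157 = -2 + \frac{157}{2} = \frac{153}{2}$)
$w{\left(S{\left(5 \right)} \right)} + 23587 = \frac{153}{2} + 23587 = \frac{47327}{2}$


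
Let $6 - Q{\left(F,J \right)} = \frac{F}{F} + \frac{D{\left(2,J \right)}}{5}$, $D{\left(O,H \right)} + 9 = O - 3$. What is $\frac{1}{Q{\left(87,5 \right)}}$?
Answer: $\frac{1}{7} \approx 0.14286$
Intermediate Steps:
$D{\left(O,H \right)} = -12 + O$ ($D{\left(O,H \right)} = -9 + \left(O - 3\right) = -9 + \left(-3 + O\right) = -12 + O$)
$Q{\left(F,J \right)} = 7$ ($Q{\left(F,J \right)} = 6 - \left(\frac{F}{F} + \frac{-12 + 2}{5}\right) = 6 - \left(1 - 2\right) = 6 - -1 = 6 + 1 = 7$)
$\frac{1}{Q{\left(87,5 \right)}} = \frac{1}{7}$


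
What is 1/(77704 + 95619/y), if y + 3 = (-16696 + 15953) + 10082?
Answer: 3112/241846721 ≈ 1.2868e-5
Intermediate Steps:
y = 9336 (y = -3 + ((-16696 + 15953) + 10082) = -3 + (-743 + 10082) = -3 + 9339 = 9336)
1/(77704 + 95619/y) = 1/(77704 + 95619/9336) = 1/(77704 + 95619*(1/9336)) = 1/(77704 + 31873/3112) = 1/(241846721/3112) = 3112/241846721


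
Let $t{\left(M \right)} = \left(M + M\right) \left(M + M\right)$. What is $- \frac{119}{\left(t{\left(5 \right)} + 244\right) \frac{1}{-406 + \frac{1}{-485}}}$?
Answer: $\frac{23432409}{166840} \approx 140.45$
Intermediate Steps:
$t{\left(M \right)} = 4 M^{2}$ ($t{\left(M \right)} = 2 M 2 M = 4 M^{2}$)
$- \frac{119}{\left(t{\left(5 \right)} + 244\right) \frac{1}{-406 + \frac{1}{-485}}} = - \frac{119}{\left(4 \cdot 5^{2} + 244\right) \frac{1}{-406 + \frac{1}{-485}}} = - \frac{119}{\left(4 \cdot 25 + 244\right) \frac{1}{-406 - \frac{1}{485}}} = - \frac{119}{\left(100 + 244\right) \frac{1}{- \frac{196911}{485}}} = - \frac{119}{344 \left(- \frac{485}{196911}\right)} = - \frac{119}{- \frac{166840}{196911}} = \left(-119\right) \left(- \frac{196911}{166840}\right) = \frac{23432409}{166840}$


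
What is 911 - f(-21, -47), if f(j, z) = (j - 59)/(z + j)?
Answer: 15467/17 ≈ 909.82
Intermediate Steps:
f(j, z) = (-59 + j)/(j + z)
911 - f(-21, -47) = 911 - (-59 - 21)/(-21 - 47) = 911 - (-80)/(-68) = 911 - (-1)*(-80)/68 = 911 - 1*20/17 = 911 - 20/17 = 15467/17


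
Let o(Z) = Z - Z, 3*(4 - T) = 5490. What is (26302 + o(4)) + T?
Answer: 24476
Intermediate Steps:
T = -1826 (T = 4 - ⅓*5490 = 4 - 1830 = -1826)
o(Z) = 0
(26302 + o(4)) + T = (26302 + 0) - 1826 = 26302 - 1826 = 24476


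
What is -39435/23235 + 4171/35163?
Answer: -85982648/54467487 ≈ -1.5786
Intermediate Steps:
-39435/23235 + 4171/35163 = -39435*1/23235 + 4171*(1/35163) = -2629/1549 + 4171/35163 = -85982648/54467487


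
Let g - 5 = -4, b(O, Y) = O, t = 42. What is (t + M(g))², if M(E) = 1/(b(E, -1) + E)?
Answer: 7225/4 ≈ 1806.3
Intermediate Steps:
g = 1 (g = 5 - 4 = 1)
M(E) = 1/(2*E) (M(E) = 1/(E + E) = 1/(2*E))
(t + M(g))² = (42 + (½)/1)² = (42 + (½)*1)² = (42 + ½)² = (85/2)² = 7225/4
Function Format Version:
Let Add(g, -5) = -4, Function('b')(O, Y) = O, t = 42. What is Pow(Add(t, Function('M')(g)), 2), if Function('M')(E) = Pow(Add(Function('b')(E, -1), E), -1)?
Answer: Rational(7225, 4) ≈ 1806.3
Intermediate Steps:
g = 1 (g = Add(5, -4) = 1)
Function('M')(E) = Mul(Rational(1, 2), Pow(E, -1)) (Function('M')(E) = Pow(Add(E, E), -1) = Pow(Mul(2, E), -1) = Mul(Rational(1, 2), Pow(E, -1)))
Pow(Add(t, Function('M')(g)), 2) = Pow(Add(42, Mul(Rational(1, 2), Pow(1, -1))), 2) = Pow(Add(42, Mul(Rational(1, 2), 1)), 2) = Pow(Add(42, Rational(1, 2)), 2) = Pow(Rational(85, 2), 2) = Rational(7225, 4)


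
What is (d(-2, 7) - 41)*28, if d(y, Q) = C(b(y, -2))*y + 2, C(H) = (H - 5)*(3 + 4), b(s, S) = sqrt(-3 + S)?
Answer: 868 - 392*I*sqrt(5) ≈ 868.0 - 876.54*I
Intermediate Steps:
C(H) = -35 + 7*H (C(H) = (-5 + H)*7 = -35 + 7*H)
d(y, Q) = 2 + y*(-35 + 7*I*sqrt(5)) (d(y, Q) = (-35 + 7*sqrt(-3 - 2))*y + 2 = (-35 + 7*sqrt(-5))*y + 2 = (-35 + 7*(I*sqrt(5)))*y + 2 = (-35 + 7*I*sqrt(5))*y + 2 = y*(-35 + 7*I*sqrt(5)) + 2 = 2 + y*(-35 + 7*I*sqrt(5)))
(d(-2, 7) - 41)*28 = ((2 - 7*(-2)*(5 - I*sqrt(5))) - 41)*28 = ((2 + (70 - 14*I*sqrt(5))) - 41)*28 = ((72 - 14*I*sqrt(5)) - 41)*28 = (31 - 14*I*sqrt(5))*28 = 868 - 392*I*sqrt(5)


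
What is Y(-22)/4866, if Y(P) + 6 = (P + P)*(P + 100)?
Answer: -573/811 ≈ -0.70654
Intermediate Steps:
Y(P) = -6 + 2*P*(100 + P) (Y(P) = -6 + (P + P)*(P + 100) = -6 + (2*P)*(100 + P) = -6 + 2*P*(100 + P))
Y(-22)/4866 = (-6 + 2*(-22)² + 200*(-22))/4866 = (-6 + 2*484 - 4400)*(1/4866) = (-6 + 968 - 4400)*(1/4866) = -3438*1/4866 = -573/811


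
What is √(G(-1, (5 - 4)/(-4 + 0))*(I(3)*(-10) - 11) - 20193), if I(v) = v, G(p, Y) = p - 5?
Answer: I*√19947 ≈ 141.23*I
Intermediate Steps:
G(p, Y) = -5 + p
√(G(-1, (5 - 4)/(-4 + 0))*(I(3)*(-10) - 11) - 20193) = √((-5 - 1)*(3*(-10) - 11) - 20193) = √(-6*(-30 - 11) - 20193) = √(-6*(-41) - 20193) = √(246 - 20193) = √(-19947) = I*√19947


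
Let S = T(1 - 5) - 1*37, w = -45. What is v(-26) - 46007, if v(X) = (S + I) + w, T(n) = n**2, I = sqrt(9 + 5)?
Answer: -46073 + sqrt(14) ≈ -46069.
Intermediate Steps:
I = sqrt(14) ≈ 3.7417
S = -21 (S = (1 - 5)**2 - 1*37 = (-4)**2 - 37 = 16 - 37 = -21)
v(X) = -66 + sqrt(14) (v(X) = (-21 + sqrt(14)) - 45 = -66 + sqrt(14))
v(-26) - 46007 = (-66 + sqrt(14)) - 46007 = -46073 + sqrt(14)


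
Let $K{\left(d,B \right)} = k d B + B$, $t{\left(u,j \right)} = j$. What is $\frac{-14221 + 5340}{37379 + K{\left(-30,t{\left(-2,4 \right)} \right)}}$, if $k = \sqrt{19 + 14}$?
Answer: $- \frac{110666141}{465671163} - \frac{355240 \sqrt{33}}{465671163} \approx -0.24203$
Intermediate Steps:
$k = \sqrt{33} \approx 5.7446$
$K{\left(d,B \right)} = B + B d \sqrt{33}$ ($K{\left(d,B \right)} = \sqrt{33} d B + B = d \sqrt{33} B + B = B d \sqrt{33} + B = B + B d \sqrt{33}$)
$\frac{-14221 + 5340}{37379 + K{\left(-30,t{\left(-2,4 \right)} \right)}} = \frac{-14221 + 5340}{37379 + 4 \left(1 - 30 \sqrt{33}\right)} = - \frac{8881}{37379 + \left(4 - 120 \sqrt{33}\right)} = - \frac{8881}{37383 - 120 \sqrt{33}}$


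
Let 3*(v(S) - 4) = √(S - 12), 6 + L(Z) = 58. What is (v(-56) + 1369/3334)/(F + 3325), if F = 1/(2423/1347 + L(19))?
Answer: 1065627235/803341042748 + 72467*I*√17/361431183 ≈ 0.0013265 + 0.00082668*I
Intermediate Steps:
L(Z) = 52 (L(Z) = -6 + 58 = 52)
v(S) = 4 + √(-12 + S)/3 (v(S) = 4 + √(S - 12)/3 = 4 + √(-12 + S)/3)
F = 1347/72467 (F = 1/(2423/1347 + 52) = 1/(72467/1347) = 1347/72467 ≈ 0.018588)
(v(-56) + 1369/3334)/(F + 3325) = ((4 + √(-12 - 56)/3) + 1369/3334)/(1347/72467 + 3325) = ((4 + √(-68)/3) + 1369*(1/3334))/(240954122/72467) = ((4 + (2*I*√17)/3) + 1369/3334)*(72467/240954122) = ((4 + 2*I*√17/3) + 1369/3334)*(72467/240954122) = (14705/3334 + 2*I*√17/3)*(72467/240954122) = 1065627235/803341042748 + 72467*I*√17/361431183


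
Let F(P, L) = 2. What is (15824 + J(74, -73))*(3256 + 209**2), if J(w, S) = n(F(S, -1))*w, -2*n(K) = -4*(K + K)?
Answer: 770517792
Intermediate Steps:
n(K) = 4*K (n(K) = -(-2)*(K + K) = -(-2)*2*K = -(-4)*K = 4*K)
J(w, S) = 8*w (J(w, S) = (4*2)*w = 8*w)
(15824 + J(74, -73))*(3256 + 209**2) = (15824 + 8*74)*(3256 + 209**2) = (15824 + 592)*(3256 + 43681) = 16416*46937 = 770517792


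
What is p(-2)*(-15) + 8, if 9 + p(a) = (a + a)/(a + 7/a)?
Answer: 1453/11 ≈ 132.09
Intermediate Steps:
p(a) = -9 + 2*a/(a + 7/a) (p(a) = -9 + (a + a)/(a + 7/a) = -9 + (2*a)/(a + 7/a) = -9 + 2*a/(a + 7/a))
p(-2)*(-15) + 8 = (7*(-9 - 1*(-2)**2)/(7 + (-2)**2))*(-15) + 8 = (7*(-9 - 1*4)/(7 + 4))*(-15) + 8 = (7*(-9 - 4)/11)*(-15) + 8 = (7*(1/11)*(-13))*(-15) + 8 = -91/11*(-15) + 8 = 1365/11 + 8 = 1453/11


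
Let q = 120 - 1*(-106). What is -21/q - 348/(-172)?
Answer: 18759/9718 ≈ 1.9303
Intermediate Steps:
q = 226 (q = 120 + 106 = 226)
-21/q - 348/(-172) = -21/226 - 348/(-172) = -21*1/226 - 348*(-1/172) = -21/226 + 87/43 = 18759/9718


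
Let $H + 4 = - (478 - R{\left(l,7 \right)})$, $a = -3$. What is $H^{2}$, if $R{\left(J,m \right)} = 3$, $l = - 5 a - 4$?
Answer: $229441$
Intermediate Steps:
$l = 11$ ($l = \left(-5\right) \left(-3\right) - 4 = 15 - 4 = 11$)
$H = -479$ ($H = -4 - \left(478 - 3\right) = -4 - 475 = -479$)
$H^{2} = \left(-479\right)^{2} = 229441$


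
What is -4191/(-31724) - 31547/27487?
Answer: -80509001/79272508 ≈ -1.0156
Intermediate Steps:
-4191/(-31724) - 31547/27487 = -4191*(-1/31724) - 31547*1/27487 = 381/2884 - 31547/27487 = -80509001/79272508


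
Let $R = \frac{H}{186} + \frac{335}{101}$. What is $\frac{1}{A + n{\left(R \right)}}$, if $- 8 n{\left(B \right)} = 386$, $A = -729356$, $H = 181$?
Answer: $- \frac{4}{2917617} \approx -1.371 \cdot 10^{-6}$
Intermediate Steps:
$R = \frac{80591}{18786}$ ($R = \frac{181}{186} + \frac{335}{101} = \frac{80591}{18786} \approx 4.2899$)
$n{\left(B \right)} = - \frac{193}{4}$ ($n{\left(B \right)} = \left(- \frac{1}{8}\right) 386 = - \frac{193}{4}$)
$\frac{1}{A + n{\left(R \right)}} = \frac{1}{-729356 - \frac{193}{4}} = \frac{1}{- \frac{2917617}{4}} = - \frac{4}{2917617}$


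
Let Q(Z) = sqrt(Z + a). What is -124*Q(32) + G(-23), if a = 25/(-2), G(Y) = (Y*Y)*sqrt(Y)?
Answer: -62*sqrt(78) + 529*I*sqrt(23) ≈ -547.57 + 2537.0*I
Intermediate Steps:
G(Y) = Y**(5/2) (G(Y) = Y**2*sqrt(Y) = Y**(5/2))
a = -25/2 (a = 25*(-1/2) = -25/2 ≈ -12.500)
Q(Z) = sqrt(-25/2 + Z) (Q(Z) = sqrt(Z - 25/2) = sqrt(-25/2 + Z))
-124*Q(32) + G(-23) = -62*sqrt(-50 + 4*32) + (-23)**(5/2) = -62*sqrt(-50 + 128) + 529*I*sqrt(23) = -62*sqrt(78) + 529*I*sqrt(23)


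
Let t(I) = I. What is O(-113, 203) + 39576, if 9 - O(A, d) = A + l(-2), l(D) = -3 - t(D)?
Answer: 39699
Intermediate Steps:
l(D) = -3 - D
O(A, d) = 10 - A (O(A, d) = 9 - (A + (-3 - 1*(-2))) = 9 - (A + (-3 + 2)) = 9 - (A - 1) = 9 - (-1 + A) = 9 + (1 - A) = 10 - A)
O(-113, 203) + 39576 = (10 - 1*(-113)) + 39576 = (10 + 113) + 39576 = 123 + 39576 = 39699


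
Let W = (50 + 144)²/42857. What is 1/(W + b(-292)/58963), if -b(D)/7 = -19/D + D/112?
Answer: 184469342243/162052268407 ≈ 1.1383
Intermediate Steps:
b(D) = 133/D - D/16 (b(D) = -7*(-19/D + D/112) = 133/D - D/16)
W = 37636/42857 (W = 194²*(1/42857) = 37636*(1/42857) = 37636/42857 ≈ 0.87818)
1/(W + b(-292)/58963) = 1/(37636/42857 + (133/(-292) - 1/16*(-292))/58963) = 1/(37636/42857 + (133*(-1/292) + 73/4)*(1/58963)) = 1/(37636/42857 + (-133/292 + 73/4)*(1/58963)) = 1/(37636/42857 + (1299/73)*(1/58963)) = 1/(37636/42857 + 1299/4304299) = 1/(162052268407/184469342243) = 184469342243/162052268407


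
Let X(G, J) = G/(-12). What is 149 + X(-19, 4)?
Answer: 1807/12 ≈ 150.58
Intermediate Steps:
X(G, J) = -G/12 (X(G, J) = G*(-1/12) = -G/12)
149 + X(-19, 4) = 149 - 1/12*(-19) = 149 + 19/12 = 1807/12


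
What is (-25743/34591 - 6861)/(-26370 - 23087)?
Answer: 237354594/1710767087 ≈ 0.13874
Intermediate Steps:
(-25743/34591 - 6861)/(-26370 - 23087) = (-25743*1/34591 - 6861)/(-49457) = (-25743/34591 - 6861)*(-1/49457) = -237354594/34591*(-1/49457) = 237354594/1710767087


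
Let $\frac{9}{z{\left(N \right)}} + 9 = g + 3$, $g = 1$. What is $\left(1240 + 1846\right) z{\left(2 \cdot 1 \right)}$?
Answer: $- \frac{27774}{5} \approx -5554.8$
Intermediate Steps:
$z{\left(N \right)} = - \frac{9}{5}$ ($z{\left(N \right)} = \frac{9}{-9 + \left(1 + 3\right)} = \frac{9}{-9 + 4} = \frac{9}{-5} = 9 \left(- \frac{1}{5}\right) = - \frac{9}{5}$)
$\left(1240 + 1846\right) z{\left(2 \cdot 1 \right)} = \left(1240 + 1846\right) \left(- \frac{9}{5}\right) = 3086 \left(- \frac{9}{5}\right) = - \frac{27774}{5}$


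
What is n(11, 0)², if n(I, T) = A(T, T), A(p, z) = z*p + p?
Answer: 0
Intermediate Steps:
A(p, z) = p + p*z (A(p, z) = p*z + p = p + p*z)
n(I, T) = T*(1 + T)
n(11, 0)² = (0*(1 + 0))² = (0*1)² = 0² = 0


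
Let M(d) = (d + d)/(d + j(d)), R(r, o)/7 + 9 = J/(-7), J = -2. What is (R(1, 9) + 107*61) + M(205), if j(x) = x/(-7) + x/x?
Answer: 8001312/1237 ≈ 6468.3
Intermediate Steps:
R(r, o) = -61 (R(r, o) = -63 + 7*(-2/(-7)) = -63 + 7*(-2*(-1/7)) = -63 + 7*(2/7) = -63 + 2 = -61)
j(x) = 1 - x/7 (j(x) = x*(-1/7) + 1 = -x/7 + 1 = 1 - x/7)
M(d) = 2*d/(1 + 6*d/7) (M(d) = (d + d)/(d + (1 - d/7)) = (2*d)/(1 + 6*d/7) = 2*d/(1 + 6*d/7))
(R(1, 9) + 107*61) + M(205) = (-61 + 107*61) + 14*205/(7 + 6*205) = (-61 + 6527) + 14*205/(7 + 1230) = 6466 + 14*205/1237 = 6466 + 14*205*(1/1237) = 6466 + 2870/1237 = 8001312/1237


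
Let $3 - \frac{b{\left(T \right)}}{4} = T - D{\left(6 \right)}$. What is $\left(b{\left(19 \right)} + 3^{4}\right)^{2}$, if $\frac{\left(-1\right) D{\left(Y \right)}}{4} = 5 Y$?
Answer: $214369$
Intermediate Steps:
$D{\left(Y \right)} = - 20 Y$ ($D{\left(Y \right)} = - 4 \cdot 5 Y = - 20 Y$)
$b{\left(T \right)} = -468 - 4 T$ ($b{\left(T \right)} = 12 - 4 \left(T - \left(-20\right) 6\right) = 12 - 4 \left(T - -120\right) = 12 - 4 \left(T + 120\right) = 12 - 4 \left(120 + T\right) = 12 - \left(480 + 4 T\right) = -468 - 4 T$)
$\left(b{\left(19 \right)} + 3^{4}\right)^{2} = \left(\left(-468 - 76\right) + 3^{4}\right)^{2} = \left(\left(-468 - 76\right) + 81\right)^{2} = \left(-544 + 81\right)^{2} = \left(-463\right)^{2} = 214369$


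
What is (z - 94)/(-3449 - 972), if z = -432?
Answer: 526/4421 ≈ 0.11898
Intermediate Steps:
(z - 94)/(-3449 - 972) = (-432 - 94)/(-3449 - 972) = -526/(-4421) = -526*(-1/4421) = 526/4421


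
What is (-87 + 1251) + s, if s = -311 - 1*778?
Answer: 75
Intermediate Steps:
s = -1089 (s = -311 - 778 = -1089)
(-87 + 1251) + s = (-87 + 1251) - 1089 = 1164 - 1089 = 75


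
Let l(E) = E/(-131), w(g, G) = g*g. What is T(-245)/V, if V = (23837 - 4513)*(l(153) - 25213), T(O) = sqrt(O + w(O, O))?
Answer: -917*sqrt(305)/31914127072 ≈ -5.0181e-7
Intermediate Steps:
w(g, G) = g**2
l(E) = -E/131 (l(E) = E*(-1/131) = -E/131)
T(O) = sqrt(O + O**2)
V = -63828254144/131 (V = (23837 - 4513)*(-1/131*153 - 25213) = 19324*(-153/131 - 25213) = 19324*(-3303056/131) = -63828254144/131 ≈ -4.8724e+8)
T(-245)/V = sqrt(-245*(1 - 245))/(-63828254144/131) = sqrt(-245*(-244))*(-131/63828254144) = sqrt(59780)*(-131/63828254144) = (14*sqrt(305))*(-131/63828254144) = -917*sqrt(305)/31914127072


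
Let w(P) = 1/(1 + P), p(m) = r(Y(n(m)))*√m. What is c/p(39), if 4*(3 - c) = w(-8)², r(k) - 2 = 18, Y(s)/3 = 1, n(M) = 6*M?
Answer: 587*√39/152880 ≈ 0.023978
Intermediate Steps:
Y(s) = 3 (Y(s) = 3*1 = 3)
r(k) = 20 (r(k) = 2 + 18 = 20)
p(m) = 20*√m
c = 587/196 (c = 3 - 1/(4*(1 - 8)²) = 3 - (1/(-7))²/4 = 3 - (-⅐)²/4 = 3 - ¼*1/49 = 3 - 1/196 = 587/196 ≈ 2.9949)
c/p(39) = 587/(196*((20*√39))) = 587*(√39/780)/196 = 587*√39/152880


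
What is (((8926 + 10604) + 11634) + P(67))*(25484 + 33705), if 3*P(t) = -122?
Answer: 5526476930/3 ≈ 1.8422e+9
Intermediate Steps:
P(t) = -122/3 (P(t) = (⅓)*(-122) = -122/3)
(((8926 + 10604) + 11634) + P(67))*(25484 + 33705) = (((8926 + 10604) + 11634) - 122/3)*(25484 + 33705) = ((19530 + 11634) - 122/3)*59189 = (31164 - 122/3)*59189 = (93370/3)*59189 = 5526476930/3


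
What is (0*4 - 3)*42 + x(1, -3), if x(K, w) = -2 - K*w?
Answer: -125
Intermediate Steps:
x(K, w) = -2 - K*w
(0*4 - 3)*42 + x(1, -3) = (0*4 - 3)*42 + (-2 - 1*1*(-3)) = (0 - 3)*42 + (-2 + 3) = -3*42 + 1 = -126 + 1 = -125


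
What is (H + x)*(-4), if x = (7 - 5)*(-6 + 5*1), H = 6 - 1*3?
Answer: -4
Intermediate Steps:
H = 3 (H = 6 - 3 = 3)
x = -2 (x = 2*(-6 + 5) = 2*(-1) = -2)
(H + x)*(-4) = (3 - 2)*(-4) = 1*(-4) = -4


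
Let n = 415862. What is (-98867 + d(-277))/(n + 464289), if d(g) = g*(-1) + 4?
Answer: -98586/880151 ≈ -0.11201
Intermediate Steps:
d(g) = 4 - g (d(g) = -g + 4 = 4 - g)
(-98867 + d(-277))/(n + 464289) = (-98867 + (4 - 1*(-277)))/(415862 + 464289) = (-98867 + (4 + 277))/880151 = (-98867 + 281)*(1/880151) = -98586*1/880151 = -98586/880151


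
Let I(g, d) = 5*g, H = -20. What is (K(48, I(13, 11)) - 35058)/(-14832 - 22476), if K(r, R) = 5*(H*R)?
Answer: 20779/18654 ≈ 1.1139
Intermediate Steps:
K(r, R) = -100*R (K(r, R) = 5*(-20*R) = -100*R)
(K(48, I(13, 11)) - 35058)/(-14832 - 22476) = (-500*13 - 35058)/(-14832 - 22476) = (-100*65 - 35058)/(-37308) = (-6500 - 35058)*(-1/37308) = -41558*(-1/37308) = 20779/18654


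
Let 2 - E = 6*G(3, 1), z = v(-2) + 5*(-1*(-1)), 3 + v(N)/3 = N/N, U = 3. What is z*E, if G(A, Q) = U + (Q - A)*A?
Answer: -20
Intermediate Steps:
v(N) = -6 (v(N) = -9 + 3*(N/N) = -9 + 3*1 = -9 + 3 = -6)
G(A, Q) = 3 + A*(Q - A) (G(A, Q) = 3 + (Q - A)*A = 3 + A*(Q - A))
z = -1 (z = -6 + 5*(-1*(-1)) = -6 + 5*1 = -6 + 5 = -1)
E = 20 (E = 2 - 6*(3 - 1*3² + 3*1) = 2 - 6*(3 - 1*9 + 3) = 2 - 6*(3 - 9 + 3) = 2 - 6*(-3) = 2 - 1*(-18) = 2 + 18 = 20)
z*E = -1*20 = -20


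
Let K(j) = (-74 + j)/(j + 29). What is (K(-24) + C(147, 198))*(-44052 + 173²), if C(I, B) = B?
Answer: -12597716/5 ≈ -2.5195e+6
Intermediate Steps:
K(j) = (-74 + j)/(29 + j)
(K(-24) + C(147, 198))*(-44052 + 173²) = ((-74 - 24)/(29 - 24) + 198)*(-44052 + 173²) = (-98/5 + 198)*(-44052 + 29929) = ((⅕)*(-98) + 198)*(-14123) = (-98/5 + 198)*(-14123) = (892/5)*(-14123) = -12597716/5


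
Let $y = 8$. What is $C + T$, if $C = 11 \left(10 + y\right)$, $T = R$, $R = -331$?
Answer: $-133$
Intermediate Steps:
$T = -331$
$C = 198$ ($C = 11 \left(10 + 8\right) = 11 \cdot 18 = 198$)
$C + T = 198 - 331 = -133$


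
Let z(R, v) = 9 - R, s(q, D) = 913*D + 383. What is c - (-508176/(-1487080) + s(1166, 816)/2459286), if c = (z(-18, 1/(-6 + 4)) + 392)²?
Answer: 80256429389598383/457144378110 ≈ 1.7556e+5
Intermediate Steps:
s(q, D) = 383 + 913*D
c = 175561 (c = ((9 - 1*(-18)) + 392)² = ((9 + 18) + 392)² = (27 + 392)² = 419² = 175561)
c - (-508176/(-1487080) + s(1166, 816)/2459286) = 175561 - (-508176/(-1487080) + (383 + 913*816)/2459286) = 175561 - (-508176*(-1/1487080) + (383 + 745008)*(1/2459286)) = 175561 - (63522/185885 + 745391*(1/2459286)) = 175561 - (63522/185885 + 745391/2459286) = 175561 - 1*294775771327/457144378110 = 175561 - 294775771327/457144378110 = 80256429389598383/457144378110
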